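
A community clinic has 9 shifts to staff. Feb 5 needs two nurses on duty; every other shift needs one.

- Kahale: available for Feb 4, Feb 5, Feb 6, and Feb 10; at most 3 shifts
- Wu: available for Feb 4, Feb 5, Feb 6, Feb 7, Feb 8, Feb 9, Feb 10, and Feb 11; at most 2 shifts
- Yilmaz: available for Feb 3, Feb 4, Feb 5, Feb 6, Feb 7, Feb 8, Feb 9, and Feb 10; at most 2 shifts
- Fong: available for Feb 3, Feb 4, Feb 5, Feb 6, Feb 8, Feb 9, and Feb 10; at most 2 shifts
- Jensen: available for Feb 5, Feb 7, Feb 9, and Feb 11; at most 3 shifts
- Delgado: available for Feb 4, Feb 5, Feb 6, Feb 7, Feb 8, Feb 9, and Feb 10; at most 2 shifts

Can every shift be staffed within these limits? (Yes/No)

Yes

One valid schedule: Feb 3→Yilmaz, Feb 4→Kahale, Feb 5→Fong+Jensen, Feb 6→Kahale, Feb 7→Wu, Feb 8→Yilmaz, Feb 9→Fong, Feb 10→Kahale, Feb 11→Wu.
Loads: Kahale 3/3, Wu 2/2, Yilmaz 2/2, Fong 2/2, Jensen 1/3, Delgado 0/2 — all within limits.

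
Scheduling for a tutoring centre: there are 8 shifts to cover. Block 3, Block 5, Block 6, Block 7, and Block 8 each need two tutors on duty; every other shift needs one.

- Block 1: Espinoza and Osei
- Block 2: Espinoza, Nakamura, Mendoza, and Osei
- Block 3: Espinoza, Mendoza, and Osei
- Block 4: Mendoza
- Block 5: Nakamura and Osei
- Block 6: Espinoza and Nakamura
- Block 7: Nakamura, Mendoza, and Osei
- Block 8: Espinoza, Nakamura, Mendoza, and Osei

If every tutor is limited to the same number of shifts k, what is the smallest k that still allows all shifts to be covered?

With 4 tutors and 13 worker-slots to fill, someone must work at least ⌈13/4⌉ = 4 shifts, so k ≥ 4.
k = 4 works: Block 1→Espinoza, Block 2→Espinoza, Block 3→Espinoza+Mendoza, Block 4→Mendoza, Block 5→Nakamura+Osei, Block 6→Espinoza+Nakamura, Block 7→Nakamura+Mendoza, Block 8→Nakamura+Mendoza.
Loads: Espinoza 4, Nakamura 4, Mendoza 4, Osei 1 — all ≤ 4.

4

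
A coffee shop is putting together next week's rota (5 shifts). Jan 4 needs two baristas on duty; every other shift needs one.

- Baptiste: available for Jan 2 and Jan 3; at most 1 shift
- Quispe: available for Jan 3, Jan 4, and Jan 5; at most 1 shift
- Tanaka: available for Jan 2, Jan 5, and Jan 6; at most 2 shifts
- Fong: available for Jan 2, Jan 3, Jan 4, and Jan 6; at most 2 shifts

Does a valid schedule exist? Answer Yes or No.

Jan 4 can only be covered by Quispe and Fong, so that assignment is forced.
One valid schedule: Jan 2→Baptiste, Jan 3→Fong, Jan 4→Quispe+Fong, Jan 5→Tanaka, Jan 6→Tanaka.
Loads: Baptiste 1/1, Quispe 1/1, Tanaka 2/2, Fong 2/2 — all within limits.

Yes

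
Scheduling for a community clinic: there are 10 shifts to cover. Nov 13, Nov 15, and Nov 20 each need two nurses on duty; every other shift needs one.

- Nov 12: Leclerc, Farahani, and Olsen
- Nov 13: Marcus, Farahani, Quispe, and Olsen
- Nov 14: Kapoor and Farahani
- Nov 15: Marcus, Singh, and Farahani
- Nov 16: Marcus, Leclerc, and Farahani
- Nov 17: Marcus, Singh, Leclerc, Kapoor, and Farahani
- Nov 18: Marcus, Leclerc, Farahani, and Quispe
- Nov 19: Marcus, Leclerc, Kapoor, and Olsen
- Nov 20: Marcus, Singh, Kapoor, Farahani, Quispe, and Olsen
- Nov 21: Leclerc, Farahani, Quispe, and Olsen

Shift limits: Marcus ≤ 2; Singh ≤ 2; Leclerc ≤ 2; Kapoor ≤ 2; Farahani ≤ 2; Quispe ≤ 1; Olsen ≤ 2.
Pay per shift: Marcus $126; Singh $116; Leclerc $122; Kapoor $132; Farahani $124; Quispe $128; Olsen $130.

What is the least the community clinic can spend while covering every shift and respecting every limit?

Picking the cheapest available nurse for each shift independently would cost $1580, but that ignores the shift limits.
An optimal schedule: Nov 12→Leclerc, Nov 13→Farahani+Olsen, Nov 14→Kapoor, Nov 15→Marcus+Singh, Nov 16→Marcus, Nov 17→Singh, Nov 18→Leclerc, Nov 19→Kapoor, Nov 20→Quispe+Olsen, Nov 21→Farahani.
Total: 122 + 124 + 130 + 132 + 126 + 116 + 126 + 116 + 122 + 132 + 128 + 130 + 124 = $1628.

$1628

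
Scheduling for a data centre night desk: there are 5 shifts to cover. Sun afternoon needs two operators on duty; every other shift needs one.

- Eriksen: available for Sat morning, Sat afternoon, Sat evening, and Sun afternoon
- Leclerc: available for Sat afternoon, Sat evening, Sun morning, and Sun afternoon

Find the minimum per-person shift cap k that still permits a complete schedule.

3

With 2 operators and 6 worker-slots to fill, someone must work at least ⌈6/2⌉ = 3 shifts, so k ≥ 3.
k = 3 works: Sat morning→Eriksen, Sat afternoon→Eriksen, Sat evening→Leclerc, Sun morning→Leclerc, Sun afternoon→Eriksen+Leclerc.
Loads: Eriksen 3, Leclerc 3 — all ≤ 3.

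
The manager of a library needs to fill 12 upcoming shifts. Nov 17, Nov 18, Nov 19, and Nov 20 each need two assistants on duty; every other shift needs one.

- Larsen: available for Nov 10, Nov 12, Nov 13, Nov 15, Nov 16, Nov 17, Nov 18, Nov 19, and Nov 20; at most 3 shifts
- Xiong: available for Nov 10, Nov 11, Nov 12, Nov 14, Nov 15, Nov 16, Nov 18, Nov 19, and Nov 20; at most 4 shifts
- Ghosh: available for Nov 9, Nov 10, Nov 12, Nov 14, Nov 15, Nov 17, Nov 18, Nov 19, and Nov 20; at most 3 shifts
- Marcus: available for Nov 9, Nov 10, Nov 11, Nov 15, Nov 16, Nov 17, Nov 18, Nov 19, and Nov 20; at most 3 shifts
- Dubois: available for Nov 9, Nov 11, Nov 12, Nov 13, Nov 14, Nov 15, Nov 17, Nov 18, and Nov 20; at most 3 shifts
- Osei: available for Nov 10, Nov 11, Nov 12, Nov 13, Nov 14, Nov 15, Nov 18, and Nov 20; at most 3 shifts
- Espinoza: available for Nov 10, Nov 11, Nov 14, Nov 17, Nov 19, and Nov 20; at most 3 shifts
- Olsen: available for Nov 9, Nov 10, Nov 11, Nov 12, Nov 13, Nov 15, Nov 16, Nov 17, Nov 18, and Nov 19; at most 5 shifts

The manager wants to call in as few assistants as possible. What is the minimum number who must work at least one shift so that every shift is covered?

5

16 slots to fill and no one can take more than 5, so at least ⌈16/5⌉ = 4 assistants are needed.
Any 4 assistants together have capacity at most 5+4+3+3 = 15 < 16 slots, so 4 can never suffice.
Larsen, Xiong, Ghosh, Marcus, and Dubois alone can cover everything: Nov 9→Ghosh, Nov 10→Larsen, Nov 11→Xiong, Nov 12→Xiong, Nov 13→Larsen, Nov 14→Xiong, Nov 15→Xiong, Nov 16→Larsen, Nov 17→Ghosh+Dubois, Nov 18→Marcus+Dubois, Nov 19→Ghosh+Marcus, Nov 20→Marcus+Dubois.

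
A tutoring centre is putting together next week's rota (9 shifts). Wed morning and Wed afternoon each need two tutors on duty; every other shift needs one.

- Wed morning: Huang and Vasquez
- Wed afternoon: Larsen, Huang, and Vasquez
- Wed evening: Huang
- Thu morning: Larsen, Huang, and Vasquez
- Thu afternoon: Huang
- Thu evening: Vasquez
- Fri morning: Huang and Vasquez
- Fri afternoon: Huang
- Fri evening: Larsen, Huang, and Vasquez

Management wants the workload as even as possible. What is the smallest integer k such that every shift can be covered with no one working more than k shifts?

With 3 tutors and 11 worker-slots to fill, someone must work at least ⌈11/3⌉ = 4 shifts, so k ≥ 4.
k = 4 works: Wed morning→Huang+Vasquez, Wed afternoon→Larsen+Vasquez, Wed evening→Huang, Thu morning→Larsen, Thu afternoon→Huang, Thu evening→Vasquez, Fri morning→Vasquez, Fri afternoon→Huang, Fri evening→Larsen.
Loads: Larsen 3, Huang 4, Vasquez 4 — all ≤ 4.

4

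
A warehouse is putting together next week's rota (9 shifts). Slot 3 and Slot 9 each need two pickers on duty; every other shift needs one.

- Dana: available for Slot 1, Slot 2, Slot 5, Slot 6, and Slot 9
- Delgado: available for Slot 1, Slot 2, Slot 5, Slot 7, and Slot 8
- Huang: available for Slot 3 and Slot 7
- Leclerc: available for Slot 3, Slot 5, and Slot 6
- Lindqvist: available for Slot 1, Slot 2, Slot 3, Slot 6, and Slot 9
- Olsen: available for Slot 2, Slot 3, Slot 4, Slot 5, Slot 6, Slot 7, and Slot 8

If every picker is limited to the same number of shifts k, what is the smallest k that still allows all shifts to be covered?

With 6 pickers and 11 worker-slots to fill, someone must work at least ⌈11/6⌉ = 2 shifts, so k ≥ 2.
k = 2 works: Slot 1→Dana, Slot 2→Lindqvist, Slot 3→Huang+Olsen, Slot 4→Olsen, Slot 5→Leclerc, Slot 6→Leclerc, Slot 7→Delgado, Slot 8→Delgado, Slot 9→Dana+Lindqvist.
Loads: Dana 2, Delgado 2, Huang 1, Leclerc 2, Lindqvist 2, Olsen 2 — all ≤ 2.

2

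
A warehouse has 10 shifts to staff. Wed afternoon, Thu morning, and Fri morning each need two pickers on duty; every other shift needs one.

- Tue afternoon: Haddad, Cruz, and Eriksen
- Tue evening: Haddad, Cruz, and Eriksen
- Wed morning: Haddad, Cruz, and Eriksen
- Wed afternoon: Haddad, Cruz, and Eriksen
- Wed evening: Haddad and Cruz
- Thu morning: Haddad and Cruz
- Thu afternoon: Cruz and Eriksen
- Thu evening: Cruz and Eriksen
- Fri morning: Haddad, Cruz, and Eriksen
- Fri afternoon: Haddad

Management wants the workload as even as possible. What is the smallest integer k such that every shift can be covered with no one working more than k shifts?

5

With 3 pickers and 13 worker-slots to fill, someone must work at least ⌈13/3⌉ = 5 shifts, so k ≥ 5.
k = 5 works: Tue afternoon→Haddad, Tue evening→Haddad, Wed morning→Eriksen, Wed afternoon→Cruz+Eriksen, Wed evening→Haddad, Thu morning→Haddad+Cruz, Thu afternoon→Cruz, Thu evening→Cruz, Fri morning→Cruz+Eriksen, Fri afternoon→Haddad.
Loads: Haddad 5, Cruz 5, Eriksen 3 — all ≤ 5.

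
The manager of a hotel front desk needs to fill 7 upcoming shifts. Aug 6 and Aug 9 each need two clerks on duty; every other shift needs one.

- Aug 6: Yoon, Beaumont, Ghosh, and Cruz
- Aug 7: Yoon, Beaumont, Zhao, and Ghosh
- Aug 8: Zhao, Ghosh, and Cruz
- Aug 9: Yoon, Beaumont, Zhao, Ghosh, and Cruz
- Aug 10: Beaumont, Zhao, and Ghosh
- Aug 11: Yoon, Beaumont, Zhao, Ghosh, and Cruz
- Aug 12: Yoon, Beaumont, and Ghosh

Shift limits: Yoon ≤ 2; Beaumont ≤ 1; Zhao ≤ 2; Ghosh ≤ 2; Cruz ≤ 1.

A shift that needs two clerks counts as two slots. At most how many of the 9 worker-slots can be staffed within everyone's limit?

Total capacity across all clerks is 2+1+2+2+1 = 8, and 9 slots are needed, so at most 8 can be filled.
An assignment achieving 8: Aug 6→Yoon+Ghosh, Aug 7→Zhao, Aug 8→Zhao, Aug 9→Ghosh+Cruz, Aug 10→Beaumont, Aug 12→Yoon.
Loads: Yoon 2/2, Beaumont 1/1, Zhao 2/2, Ghosh 2/2, Cruz 1/1.

8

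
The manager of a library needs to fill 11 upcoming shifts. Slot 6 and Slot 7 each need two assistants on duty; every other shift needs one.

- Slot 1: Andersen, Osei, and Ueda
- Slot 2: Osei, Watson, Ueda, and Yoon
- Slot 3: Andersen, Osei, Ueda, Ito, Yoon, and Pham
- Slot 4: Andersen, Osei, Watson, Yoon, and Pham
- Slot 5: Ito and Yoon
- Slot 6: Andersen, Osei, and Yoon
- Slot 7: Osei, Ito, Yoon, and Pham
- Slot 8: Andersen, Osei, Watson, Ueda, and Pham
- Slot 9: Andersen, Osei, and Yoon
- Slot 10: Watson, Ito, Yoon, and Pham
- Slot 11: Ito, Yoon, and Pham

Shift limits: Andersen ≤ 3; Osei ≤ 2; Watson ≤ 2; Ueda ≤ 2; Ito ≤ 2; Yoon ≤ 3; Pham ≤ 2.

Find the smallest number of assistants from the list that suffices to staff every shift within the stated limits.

13 slots to fill and no one can take more than 3, so at least ⌈13/3⌉ = 5 assistants are needed.
Any 5 assistants together have capacity at most 3+3+2+2+2 = 12 < 13 slots, so 5 can never suffice.
Andersen, Osei, Watson, Ueda, Ito, and Yoon alone can cover everything: Slot 1→Andersen, Slot 2→Watson, Slot 3→Ueda, Slot 4→Yoon, Slot 5→Ito, Slot 6→Andersen+Osei, Slot 7→Osei+Yoon, Slot 8→Ueda, Slot 9→Andersen, Slot 10→Watson, Slot 11→Ito.

6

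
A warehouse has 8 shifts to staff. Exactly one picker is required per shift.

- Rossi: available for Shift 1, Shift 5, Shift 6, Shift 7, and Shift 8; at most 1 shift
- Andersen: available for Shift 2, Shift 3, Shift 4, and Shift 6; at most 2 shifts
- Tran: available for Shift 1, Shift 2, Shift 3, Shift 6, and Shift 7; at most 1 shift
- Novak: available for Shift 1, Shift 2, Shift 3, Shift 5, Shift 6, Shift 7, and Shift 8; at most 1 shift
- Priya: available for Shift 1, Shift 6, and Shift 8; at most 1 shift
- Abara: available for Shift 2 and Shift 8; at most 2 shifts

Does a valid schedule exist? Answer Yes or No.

Shift 4 can only be covered by Andersen, so that assignment is forced.
One valid schedule: Shift 1→Novak, Shift 2→Abara, Shift 3→Andersen, Shift 4→Andersen, Shift 5→Rossi, Shift 6→Priya, Shift 7→Tran, Shift 8→Abara.
Loads: Rossi 1/1, Andersen 2/2, Tran 1/1, Novak 1/1, Priya 1/1, Abara 2/2 — all within limits.

Yes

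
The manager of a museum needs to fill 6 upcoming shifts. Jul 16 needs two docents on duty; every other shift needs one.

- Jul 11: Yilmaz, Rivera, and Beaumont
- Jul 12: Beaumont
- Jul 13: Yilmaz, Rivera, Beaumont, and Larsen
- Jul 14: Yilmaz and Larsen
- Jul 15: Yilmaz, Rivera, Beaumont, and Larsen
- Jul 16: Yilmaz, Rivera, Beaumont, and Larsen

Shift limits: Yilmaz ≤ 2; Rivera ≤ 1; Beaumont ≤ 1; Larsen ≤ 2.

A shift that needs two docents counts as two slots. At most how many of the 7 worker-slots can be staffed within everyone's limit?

Total capacity across all docents is 2+1+1+2 = 6, and 7 slots are needed, so at most 6 can be filled.
An assignment achieving 6: Jul 11→Yilmaz, Jul 12→Beaumont, Jul 13→Rivera, Jul 14→Yilmaz, Jul 15→Larsen, Jul 16→Larsen.
Loads: Yilmaz 2/2, Rivera 1/1, Beaumont 1/1, Larsen 2/2.

6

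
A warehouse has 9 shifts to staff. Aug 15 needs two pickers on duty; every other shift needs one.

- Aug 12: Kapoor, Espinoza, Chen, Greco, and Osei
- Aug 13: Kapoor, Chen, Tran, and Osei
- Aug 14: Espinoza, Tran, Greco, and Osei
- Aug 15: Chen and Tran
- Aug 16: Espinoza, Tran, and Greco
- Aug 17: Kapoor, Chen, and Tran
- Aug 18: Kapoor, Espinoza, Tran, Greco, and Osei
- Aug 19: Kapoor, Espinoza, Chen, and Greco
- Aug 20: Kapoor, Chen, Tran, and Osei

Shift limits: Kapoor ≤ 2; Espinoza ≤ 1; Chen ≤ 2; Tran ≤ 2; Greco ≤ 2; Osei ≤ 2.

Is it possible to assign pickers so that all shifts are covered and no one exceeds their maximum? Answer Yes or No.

Aug 15 can only be covered by Chen and Tran, so that assignment is forced.
One valid schedule: Aug 12→Greco, Aug 13→Kapoor, Aug 14→Tran, Aug 15→Chen+Tran, Aug 16→Espinoza, Aug 17→Kapoor, Aug 18→Greco, Aug 19→Chen, Aug 20→Osei.
Loads: Kapoor 2/2, Espinoza 1/1, Chen 2/2, Tran 2/2, Greco 2/2, Osei 1/2 — all within limits.

Yes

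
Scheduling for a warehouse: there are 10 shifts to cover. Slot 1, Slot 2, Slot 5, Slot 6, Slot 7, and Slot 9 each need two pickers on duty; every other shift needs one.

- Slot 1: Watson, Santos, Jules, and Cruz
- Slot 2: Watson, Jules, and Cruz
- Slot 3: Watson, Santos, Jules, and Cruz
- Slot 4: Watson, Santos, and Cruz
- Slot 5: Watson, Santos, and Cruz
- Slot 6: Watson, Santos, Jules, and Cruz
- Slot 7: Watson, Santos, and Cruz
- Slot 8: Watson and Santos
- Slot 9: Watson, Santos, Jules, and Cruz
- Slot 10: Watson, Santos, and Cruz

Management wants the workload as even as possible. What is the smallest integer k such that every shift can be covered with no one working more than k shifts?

With 4 pickers and 16 worker-slots to fill, someone must work at least ⌈16/4⌉ = 4 shifts, so k ≥ 4.
k = 4 works: Slot 1→Jules+Cruz, Slot 2→Watson+Jules, Slot 3→Santos, Slot 4→Watson, Slot 5→Watson+Santos, Slot 6→Jules+Cruz, Slot 7→Santos+Cruz, Slot 8→Watson, Slot 9→Jules+Cruz, Slot 10→Santos.
Loads: Watson 4, Santos 4, Jules 4, Cruz 4 — all ≤ 4.

4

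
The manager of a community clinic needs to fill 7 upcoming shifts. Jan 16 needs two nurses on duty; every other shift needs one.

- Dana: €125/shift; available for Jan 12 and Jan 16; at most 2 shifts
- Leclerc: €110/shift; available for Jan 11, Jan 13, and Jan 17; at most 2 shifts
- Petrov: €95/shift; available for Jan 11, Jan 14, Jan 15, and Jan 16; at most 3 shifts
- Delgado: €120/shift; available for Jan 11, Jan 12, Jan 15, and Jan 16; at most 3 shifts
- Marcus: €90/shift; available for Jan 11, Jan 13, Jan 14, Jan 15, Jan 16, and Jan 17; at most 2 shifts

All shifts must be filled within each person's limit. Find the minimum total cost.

Picking the cheapest available nurse for each shift independently would cost €755, but that ignores the shift limits.
An optimal schedule: Jan 11→Leclerc, Jan 12→Delgado, Jan 13→Marcus, Jan 14→Petrov, Jan 15→Petrov, Jan 16→Marcus+Petrov, Jan 17→Leclerc.
Total: 110 + 120 + 90 + 95 + 95 + 90 + 95 + 110 = €805.

€805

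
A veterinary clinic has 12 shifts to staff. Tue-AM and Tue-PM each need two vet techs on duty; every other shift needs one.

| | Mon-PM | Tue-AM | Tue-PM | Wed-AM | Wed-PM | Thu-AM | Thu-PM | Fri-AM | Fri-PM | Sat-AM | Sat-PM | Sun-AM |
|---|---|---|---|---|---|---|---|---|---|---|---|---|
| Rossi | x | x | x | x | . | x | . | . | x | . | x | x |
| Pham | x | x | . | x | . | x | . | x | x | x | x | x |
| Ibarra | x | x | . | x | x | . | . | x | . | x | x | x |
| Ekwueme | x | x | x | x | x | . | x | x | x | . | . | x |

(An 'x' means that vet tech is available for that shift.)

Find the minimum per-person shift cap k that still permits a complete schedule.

With 4 vet techs and 14 worker-slots to fill, someone must work at least ⌈14/4⌉ = 4 shifts, so k ≥ 4.
k = 4 works: Mon-PM→Pham, Tue-AM→Ibarra+Ekwueme, Tue-PM→Rossi+Ekwueme, Wed-AM→Pham, Wed-PM→Ibarra, Thu-AM→Rossi, Thu-PM→Ekwueme, Fri-AM→Pham, Fri-PM→Rossi, Sat-AM→Pham, Sat-PM→Rossi, Sun-AM→Ibarra.
Loads: Rossi 4, Pham 4, Ibarra 3, Ekwueme 3 — all ≤ 4.

4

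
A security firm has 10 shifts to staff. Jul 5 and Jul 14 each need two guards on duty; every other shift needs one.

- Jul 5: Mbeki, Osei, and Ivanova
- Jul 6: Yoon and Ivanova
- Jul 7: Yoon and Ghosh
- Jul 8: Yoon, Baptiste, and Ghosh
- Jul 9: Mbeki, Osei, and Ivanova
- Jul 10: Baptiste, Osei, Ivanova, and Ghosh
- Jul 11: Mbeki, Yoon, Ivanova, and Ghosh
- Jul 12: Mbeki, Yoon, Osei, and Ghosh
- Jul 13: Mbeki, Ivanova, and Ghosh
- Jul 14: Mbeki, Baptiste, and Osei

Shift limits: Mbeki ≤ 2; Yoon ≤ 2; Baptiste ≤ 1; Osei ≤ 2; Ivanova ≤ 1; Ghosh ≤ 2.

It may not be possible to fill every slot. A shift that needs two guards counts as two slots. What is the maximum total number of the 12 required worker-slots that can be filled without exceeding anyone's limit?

Total capacity across all guards is 2+2+1+2+1+2 = 10, and 12 slots are needed, so at most 10 can be filled.
An assignment achieving 10: Jul 5→Mbeki+Osei, Jul 6→Yoon, Jul 7→Yoon, Jul 8→Baptiste, Jul 9→Mbeki, Jul 10→Ghosh, Jul 11→Ghosh, Jul 13→Ivanova, Jul 14→Osei.
Loads: Mbeki 2/2, Yoon 2/2, Baptiste 1/1, Osei 2/2, Ivanova 1/1, Ghosh 2/2.

10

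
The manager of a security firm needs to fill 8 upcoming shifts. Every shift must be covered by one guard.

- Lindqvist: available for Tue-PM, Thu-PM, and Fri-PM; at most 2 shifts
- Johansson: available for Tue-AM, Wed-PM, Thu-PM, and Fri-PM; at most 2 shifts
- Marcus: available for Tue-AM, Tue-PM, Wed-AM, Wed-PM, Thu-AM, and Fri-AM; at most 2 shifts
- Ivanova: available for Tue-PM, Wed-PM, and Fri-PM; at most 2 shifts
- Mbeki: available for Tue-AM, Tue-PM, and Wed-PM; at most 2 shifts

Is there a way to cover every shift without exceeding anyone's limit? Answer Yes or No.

No

Total capacity is 10 and 8 slots are needed, so capacity alone doesn't rule it out.
Shifts {Wed-AM, Thu-AM, Fri-AM} need 3 worker-slots in total, but the guards available for any of those shifts (Marcus) can supply at most 2 among them. So no valid schedule exists.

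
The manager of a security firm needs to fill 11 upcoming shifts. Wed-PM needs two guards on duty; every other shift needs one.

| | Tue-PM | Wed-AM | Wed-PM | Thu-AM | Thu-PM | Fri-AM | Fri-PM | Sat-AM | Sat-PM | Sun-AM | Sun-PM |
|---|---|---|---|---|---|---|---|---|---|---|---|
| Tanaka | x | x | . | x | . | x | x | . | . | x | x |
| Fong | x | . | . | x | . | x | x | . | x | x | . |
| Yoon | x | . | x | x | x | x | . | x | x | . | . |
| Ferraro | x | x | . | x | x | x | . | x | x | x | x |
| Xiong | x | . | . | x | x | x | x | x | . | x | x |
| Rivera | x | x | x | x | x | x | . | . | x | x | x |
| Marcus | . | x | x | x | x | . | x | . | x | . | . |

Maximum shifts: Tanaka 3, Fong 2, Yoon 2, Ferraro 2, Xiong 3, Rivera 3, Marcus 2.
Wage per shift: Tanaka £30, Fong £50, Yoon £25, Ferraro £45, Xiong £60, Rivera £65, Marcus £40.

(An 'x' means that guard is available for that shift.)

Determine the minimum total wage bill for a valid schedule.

Picking the cheapest available guard for each shift independently would cost £335, but that ignores the shift limits.
An optimal schedule: Tue-PM→Fong, Wed-AM→Tanaka, Wed-PM→Yoon+Marcus, Thu-AM→Xiong, Thu-PM→Marcus, Fri-AM→Fong, Fri-PM→Tanaka, Sat-AM→Yoon, Sat-PM→Ferraro, Sun-AM→Ferraro, Sun-PM→Tanaka.
Total: 50 + 30 + 25 + 40 + 60 + 40 + 50 + 30 + 25 + 45 + 45 + 30 = £470.

£470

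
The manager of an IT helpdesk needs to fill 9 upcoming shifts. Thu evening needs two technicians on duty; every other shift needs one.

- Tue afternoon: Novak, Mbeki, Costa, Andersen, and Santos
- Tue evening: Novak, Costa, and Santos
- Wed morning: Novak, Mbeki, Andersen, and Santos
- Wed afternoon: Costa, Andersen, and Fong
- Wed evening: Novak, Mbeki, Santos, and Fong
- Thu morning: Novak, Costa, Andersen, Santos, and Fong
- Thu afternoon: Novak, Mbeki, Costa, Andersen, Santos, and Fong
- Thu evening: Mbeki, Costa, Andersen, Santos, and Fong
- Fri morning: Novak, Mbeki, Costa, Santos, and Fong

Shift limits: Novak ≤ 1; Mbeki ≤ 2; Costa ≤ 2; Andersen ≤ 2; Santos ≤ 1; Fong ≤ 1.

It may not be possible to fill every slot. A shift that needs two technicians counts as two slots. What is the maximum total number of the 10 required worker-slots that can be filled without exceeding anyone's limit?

Total capacity across all technicians is 1+2+2+2+1+1 = 9, and 10 slots are needed, so at most 9 can be filled.
An assignment achieving 9: Tue afternoon→Costa, Tue evening→Novak, Wed morning→Mbeki, Wed afternoon→Costa, Wed evening→Mbeki, Thu morning→Andersen, Thu evening→Andersen+Santos, Fri morning→Fong.
Loads: Novak 1/1, Mbeki 2/2, Costa 2/2, Andersen 2/2, Santos 1/1, Fong 1/1.

9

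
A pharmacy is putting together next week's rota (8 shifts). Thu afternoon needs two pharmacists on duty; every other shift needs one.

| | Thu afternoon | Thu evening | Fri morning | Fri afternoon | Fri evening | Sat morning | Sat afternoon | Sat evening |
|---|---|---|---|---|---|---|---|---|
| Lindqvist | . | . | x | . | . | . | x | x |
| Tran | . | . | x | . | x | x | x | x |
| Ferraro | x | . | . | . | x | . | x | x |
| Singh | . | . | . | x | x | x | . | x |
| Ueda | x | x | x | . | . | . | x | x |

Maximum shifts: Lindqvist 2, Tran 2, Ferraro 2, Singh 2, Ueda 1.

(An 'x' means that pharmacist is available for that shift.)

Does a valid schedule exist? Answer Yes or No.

Total capacity is 9 and 9 slots are needed, so capacity alone doesn't rule it out.
Shifts {Thu afternoon, Thu evening} need 3 worker-slots in total, but the pharmacists available for any of those shifts (Ferraro and Ueda) can supply at most 2 among them. So no valid schedule exists.

No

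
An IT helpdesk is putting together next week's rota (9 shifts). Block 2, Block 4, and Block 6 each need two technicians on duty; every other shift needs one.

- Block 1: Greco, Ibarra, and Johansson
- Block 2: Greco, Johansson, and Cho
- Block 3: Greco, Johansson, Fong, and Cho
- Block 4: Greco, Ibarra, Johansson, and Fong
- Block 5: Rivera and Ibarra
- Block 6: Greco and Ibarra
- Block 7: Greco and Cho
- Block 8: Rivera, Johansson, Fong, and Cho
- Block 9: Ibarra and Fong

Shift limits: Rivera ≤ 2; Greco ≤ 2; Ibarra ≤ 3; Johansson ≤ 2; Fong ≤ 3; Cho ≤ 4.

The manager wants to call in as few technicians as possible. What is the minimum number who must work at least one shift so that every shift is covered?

5

12 slots to fill and no one can take more than 4, so at least ⌈12/4⌉ = 3 technicians are needed.
No set of 4 technicians can cover every shift (each such set leaves at least one shift with no one available or exceeds a cap).
Rivera, Greco, Ibarra, Johansson, and Cho alone can cover everything: Block 1→Greco, Block 2→Johansson+Cho, Block 3→Cho, Block 4→Ibarra+Johansson, Block 5→Rivera, Block 6→Greco+Ibarra, Block 7→Cho, Block 8→Rivera, Block 9→Ibarra.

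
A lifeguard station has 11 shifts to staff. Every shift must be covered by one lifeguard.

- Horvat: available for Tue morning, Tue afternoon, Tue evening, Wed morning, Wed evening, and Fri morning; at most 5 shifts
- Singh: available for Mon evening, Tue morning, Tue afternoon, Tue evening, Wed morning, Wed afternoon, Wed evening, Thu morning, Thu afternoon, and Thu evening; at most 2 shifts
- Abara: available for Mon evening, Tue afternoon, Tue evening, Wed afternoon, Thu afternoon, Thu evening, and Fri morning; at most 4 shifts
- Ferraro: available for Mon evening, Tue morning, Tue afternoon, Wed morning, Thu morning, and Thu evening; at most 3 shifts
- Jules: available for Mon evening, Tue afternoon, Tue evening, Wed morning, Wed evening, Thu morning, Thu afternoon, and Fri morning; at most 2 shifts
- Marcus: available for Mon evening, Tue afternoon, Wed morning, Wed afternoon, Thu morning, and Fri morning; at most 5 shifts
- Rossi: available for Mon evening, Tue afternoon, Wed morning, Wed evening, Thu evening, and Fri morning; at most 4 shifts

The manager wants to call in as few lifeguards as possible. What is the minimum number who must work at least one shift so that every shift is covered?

11 slots to fill and no one can take more than 5, so at least ⌈11/5⌉ = 3 lifeguards are needed.
Horvat, Singh, and Abara alone can cover everything: Mon evening→Singh, Tue morning→Horvat, Tue afternoon→Horvat, Tue evening→Abara, Wed morning→Horvat, Wed afternoon→Abara, Wed evening→Horvat, Thu morning→Singh, Thu afternoon→Abara, Thu evening→Abara, Fri morning→Horvat.

3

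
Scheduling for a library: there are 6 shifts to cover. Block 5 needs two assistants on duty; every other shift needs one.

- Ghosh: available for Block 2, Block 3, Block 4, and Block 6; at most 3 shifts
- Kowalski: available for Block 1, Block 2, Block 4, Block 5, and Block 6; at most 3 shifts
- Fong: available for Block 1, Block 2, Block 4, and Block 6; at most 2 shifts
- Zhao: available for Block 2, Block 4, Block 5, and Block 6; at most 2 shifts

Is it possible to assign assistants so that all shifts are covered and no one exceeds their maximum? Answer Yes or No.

Block 3 can only be covered by Ghosh, so that assignment is forced.
Block 5 can only be covered by Kowalski and Zhao, so that assignment is forced.
One valid schedule: Block 1→Kowalski, Block 2→Ghosh, Block 3→Ghosh, Block 4→Ghosh, Block 5→Kowalski+Zhao, Block 6→Kowalski.
Loads: Ghosh 3/3, Kowalski 3/3, Fong 0/2, Zhao 1/2 — all within limits.

Yes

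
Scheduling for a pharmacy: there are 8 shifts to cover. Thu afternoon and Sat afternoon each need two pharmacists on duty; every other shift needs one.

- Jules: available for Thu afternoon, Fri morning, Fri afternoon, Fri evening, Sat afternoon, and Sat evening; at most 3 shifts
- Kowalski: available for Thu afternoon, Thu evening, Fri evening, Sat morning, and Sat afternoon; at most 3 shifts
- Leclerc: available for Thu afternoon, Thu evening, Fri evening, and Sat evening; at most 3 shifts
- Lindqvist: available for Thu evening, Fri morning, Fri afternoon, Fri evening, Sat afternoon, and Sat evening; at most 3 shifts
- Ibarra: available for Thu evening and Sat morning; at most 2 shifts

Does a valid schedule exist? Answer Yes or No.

One valid schedule: Thu afternoon→Jules+Kowalski, Thu evening→Leclerc, Fri morning→Jules, Fri afternoon→Jules, Fri evening→Leclerc, Sat morning→Kowalski, Sat afternoon→Kowalski+Lindqvist, Sat evening→Leclerc.
Loads: Jules 3/3, Kowalski 3/3, Leclerc 3/3, Lindqvist 1/3, Ibarra 0/2 — all within limits.

Yes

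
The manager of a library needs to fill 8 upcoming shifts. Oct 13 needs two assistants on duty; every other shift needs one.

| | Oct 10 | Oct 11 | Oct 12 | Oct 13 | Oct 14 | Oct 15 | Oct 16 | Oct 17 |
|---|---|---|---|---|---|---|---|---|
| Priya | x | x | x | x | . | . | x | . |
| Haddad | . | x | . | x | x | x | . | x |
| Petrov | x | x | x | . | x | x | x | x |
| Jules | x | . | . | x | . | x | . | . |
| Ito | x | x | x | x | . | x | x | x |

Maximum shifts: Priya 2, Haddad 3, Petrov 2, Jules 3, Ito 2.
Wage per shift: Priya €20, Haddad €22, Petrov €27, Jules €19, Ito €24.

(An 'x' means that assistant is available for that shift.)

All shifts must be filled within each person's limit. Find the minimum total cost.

Picking the cheapest available assistant for each shift independently would cost €181, but that ignores the shift limits.
An optimal schedule: Oct 10→Jules, Oct 11→Haddad, Oct 12→Priya, Oct 13→Jules+Ito, Oct 14→Haddad, Oct 15→Jules, Oct 16→Priya, Oct 17→Haddad.
Total: 19 + 22 + 20 + 19 + 24 + 22 + 19 + 20 + 22 = €187.

€187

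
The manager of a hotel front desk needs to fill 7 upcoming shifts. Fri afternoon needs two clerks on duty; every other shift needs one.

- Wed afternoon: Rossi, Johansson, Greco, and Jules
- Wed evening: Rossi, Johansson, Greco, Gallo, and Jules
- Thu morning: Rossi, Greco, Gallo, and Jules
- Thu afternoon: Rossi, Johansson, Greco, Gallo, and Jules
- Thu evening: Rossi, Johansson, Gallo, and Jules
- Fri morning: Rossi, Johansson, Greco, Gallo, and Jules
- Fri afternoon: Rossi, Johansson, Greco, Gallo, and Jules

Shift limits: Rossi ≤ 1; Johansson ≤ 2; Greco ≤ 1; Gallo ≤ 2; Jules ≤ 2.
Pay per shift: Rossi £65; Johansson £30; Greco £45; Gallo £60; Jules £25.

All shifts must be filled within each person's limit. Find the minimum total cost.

Picking the cheapest available clerk for each shift independently would cost £205, but that ignores the shift limits.
An optimal schedule: Wed afternoon→Rossi, Wed evening→Johansson, Thu morning→Greco, Thu afternoon→Gallo, Thu evening→Johansson, Fri morning→Jules, Fri afternoon→Gallo+Jules.
Total: 65 + 30 + 45 + 60 + 30 + 25 + 60 + 25 = £340.

£340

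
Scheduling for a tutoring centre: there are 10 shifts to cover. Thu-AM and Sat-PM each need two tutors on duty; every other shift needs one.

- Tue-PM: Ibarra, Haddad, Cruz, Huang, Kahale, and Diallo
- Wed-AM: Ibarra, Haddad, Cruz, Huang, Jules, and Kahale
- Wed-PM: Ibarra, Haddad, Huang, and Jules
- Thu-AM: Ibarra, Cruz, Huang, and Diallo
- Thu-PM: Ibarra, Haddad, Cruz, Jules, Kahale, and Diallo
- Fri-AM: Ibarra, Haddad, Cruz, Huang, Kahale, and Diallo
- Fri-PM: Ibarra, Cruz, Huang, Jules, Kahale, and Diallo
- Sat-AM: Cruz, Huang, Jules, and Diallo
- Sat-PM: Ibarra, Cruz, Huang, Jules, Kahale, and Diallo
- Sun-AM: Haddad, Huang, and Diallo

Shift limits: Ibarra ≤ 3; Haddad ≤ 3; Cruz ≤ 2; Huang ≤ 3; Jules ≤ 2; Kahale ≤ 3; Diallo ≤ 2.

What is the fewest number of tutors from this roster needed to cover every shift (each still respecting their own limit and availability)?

12 slots to fill and no one can take more than 3, so at least ⌈12/3⌉ = 4 tutors are needed.
Ibarra, Haddad, Huang, and Kahale alone can cover everything: Tue-PM→Haddad, Wed-AM→Haddad, Wed-PM→Ibarra, Thu-AM→Ibarra+Huang, Thu-PM→Ibarra, Fri-AM→Kahale, Fri-PM→Kahale, Sat-AM→Huang, Sat-PM→Huang+Kahale, Sun-AM→Haddad.

4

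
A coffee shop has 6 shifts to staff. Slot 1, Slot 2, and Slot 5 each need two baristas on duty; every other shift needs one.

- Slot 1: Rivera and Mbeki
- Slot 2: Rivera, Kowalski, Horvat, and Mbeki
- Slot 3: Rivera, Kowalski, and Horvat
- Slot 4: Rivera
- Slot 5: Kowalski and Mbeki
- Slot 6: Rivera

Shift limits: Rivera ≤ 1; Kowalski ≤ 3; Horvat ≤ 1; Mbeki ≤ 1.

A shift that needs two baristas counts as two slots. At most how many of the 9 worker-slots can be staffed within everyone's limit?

Total capacity across all baristas is 1+3+1+1 = 6, and 9 slots are needed, so at most 6 can be filled.
An assignment achieving 6: Slot 1→Mbeki, Slot 2→Kowalski+Horvat, Slot 3→Kowalski, Slot 4→Rivera, Slot 5→Kowalski.
Loads: Rivera 1/1, Kowalski 3/3, Horvat 1/1, Mbeki 1/1.

6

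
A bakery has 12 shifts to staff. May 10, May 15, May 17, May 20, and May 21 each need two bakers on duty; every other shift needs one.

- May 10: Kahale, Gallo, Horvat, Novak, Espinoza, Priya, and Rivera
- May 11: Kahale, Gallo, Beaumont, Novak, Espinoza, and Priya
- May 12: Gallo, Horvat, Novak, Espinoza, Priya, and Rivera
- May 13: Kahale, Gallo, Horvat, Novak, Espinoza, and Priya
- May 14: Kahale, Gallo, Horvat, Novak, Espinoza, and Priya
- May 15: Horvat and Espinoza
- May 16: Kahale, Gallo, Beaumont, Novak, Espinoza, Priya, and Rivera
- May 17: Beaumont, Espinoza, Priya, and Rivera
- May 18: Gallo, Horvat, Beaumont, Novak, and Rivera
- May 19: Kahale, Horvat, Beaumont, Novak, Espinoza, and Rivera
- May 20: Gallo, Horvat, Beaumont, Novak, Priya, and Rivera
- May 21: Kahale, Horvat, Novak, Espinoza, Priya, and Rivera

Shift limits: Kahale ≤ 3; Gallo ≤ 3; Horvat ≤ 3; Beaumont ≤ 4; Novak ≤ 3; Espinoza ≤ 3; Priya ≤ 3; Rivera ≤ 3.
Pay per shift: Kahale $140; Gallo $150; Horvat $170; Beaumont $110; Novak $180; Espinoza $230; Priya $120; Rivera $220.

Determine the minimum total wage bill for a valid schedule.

May 15 can only be covered by Horvat and Espinoza, so that assignment is forced.
Picking the cheapest available baker for each shift independently would cost $2180, but that ignores the shift limits.
An optimal schedule: May 10→Kahale+Gallo, May 11→Beaumont, May 12→Priya, May 13→Priya, May 14→Kahale, May 15→Horvat+Espinoza, May 16→Gallo, May 17→Beaumont+Priya, May 18→Beaumont, May 19→Beaumont, May 20→Gallo+Horvat, May 21→Kahale+Horvat.
Total: 140 + 150 + 110 + 120 + 120 + 140 + 170 + 230 + 150 + 110 + 120 + 110 + 110 + 150 + 170 + 140 + 170 = $2410.

$2410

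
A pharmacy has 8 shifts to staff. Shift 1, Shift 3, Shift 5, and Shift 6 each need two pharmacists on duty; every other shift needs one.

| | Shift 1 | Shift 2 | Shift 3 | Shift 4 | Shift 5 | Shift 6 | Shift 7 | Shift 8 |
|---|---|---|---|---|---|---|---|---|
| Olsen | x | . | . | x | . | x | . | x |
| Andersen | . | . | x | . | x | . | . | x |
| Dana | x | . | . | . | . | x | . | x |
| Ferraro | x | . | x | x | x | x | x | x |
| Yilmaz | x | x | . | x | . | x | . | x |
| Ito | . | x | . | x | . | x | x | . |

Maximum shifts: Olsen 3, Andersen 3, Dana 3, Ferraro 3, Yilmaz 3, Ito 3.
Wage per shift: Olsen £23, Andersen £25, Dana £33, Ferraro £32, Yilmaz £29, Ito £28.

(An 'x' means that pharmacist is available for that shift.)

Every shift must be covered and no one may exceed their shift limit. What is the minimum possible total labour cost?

£321

Shift 3 can only be covered by Andersen and Ferraro, so that assignment is forced.
Shift 5 can only be covered by Andersen and Ferraro, so that assignment is forced.
Picking the cheapest available pharmacist for each shift independently would cost £319, but that ignores the shift limits.
An optimal schedule: Shift 1→Olsen+Yilmaz, Shift 2→Ito, Shift 3→Andersen+Ferraro, Shift 4→Olsen, Shift 5→Andersen+Ferraro, Shift 6→Olsen+Ito, Shift 7→Ito, Shift 8→Andersen.
Total: 23 + 29 + 28 + 25 + 32 + 23 + 25 + 32 + 23 + 28 + 28 + 25 = £321.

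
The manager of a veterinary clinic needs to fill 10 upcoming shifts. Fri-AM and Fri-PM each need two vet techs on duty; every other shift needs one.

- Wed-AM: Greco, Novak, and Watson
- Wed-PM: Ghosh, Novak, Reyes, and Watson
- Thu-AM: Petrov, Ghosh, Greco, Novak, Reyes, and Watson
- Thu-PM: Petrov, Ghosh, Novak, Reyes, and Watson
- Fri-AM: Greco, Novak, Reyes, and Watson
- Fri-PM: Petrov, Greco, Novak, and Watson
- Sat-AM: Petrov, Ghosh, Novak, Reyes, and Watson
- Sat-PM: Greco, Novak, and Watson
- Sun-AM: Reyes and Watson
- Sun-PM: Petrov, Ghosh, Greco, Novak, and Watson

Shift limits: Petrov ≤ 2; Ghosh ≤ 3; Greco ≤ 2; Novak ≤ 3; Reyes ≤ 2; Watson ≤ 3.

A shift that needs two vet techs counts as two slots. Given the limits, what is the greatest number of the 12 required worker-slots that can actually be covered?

12

Total capacity across all vet techs is 2+3+2+3+2+3 = 15, and 12 slots are needed, so at most 12 can be filled.
An assignment achieving 12: Wed-AM→Greco, Wed-PM→Ghosh, Thu-AM→Novak, Thu-PM→Petrov, Fri-AM→Novak+Reyes, Fri-PM→Petrov+Novak, Sat-AM→Ghosh, Sat-PM→Greco, Sun-AM→Reyes, Sun-PM→Ghosh.
Loads: Petrov 2/2, Ghosh 3/3, Greco 2/2, Novak 3/3, Reyes 2/2, Watson 0/3.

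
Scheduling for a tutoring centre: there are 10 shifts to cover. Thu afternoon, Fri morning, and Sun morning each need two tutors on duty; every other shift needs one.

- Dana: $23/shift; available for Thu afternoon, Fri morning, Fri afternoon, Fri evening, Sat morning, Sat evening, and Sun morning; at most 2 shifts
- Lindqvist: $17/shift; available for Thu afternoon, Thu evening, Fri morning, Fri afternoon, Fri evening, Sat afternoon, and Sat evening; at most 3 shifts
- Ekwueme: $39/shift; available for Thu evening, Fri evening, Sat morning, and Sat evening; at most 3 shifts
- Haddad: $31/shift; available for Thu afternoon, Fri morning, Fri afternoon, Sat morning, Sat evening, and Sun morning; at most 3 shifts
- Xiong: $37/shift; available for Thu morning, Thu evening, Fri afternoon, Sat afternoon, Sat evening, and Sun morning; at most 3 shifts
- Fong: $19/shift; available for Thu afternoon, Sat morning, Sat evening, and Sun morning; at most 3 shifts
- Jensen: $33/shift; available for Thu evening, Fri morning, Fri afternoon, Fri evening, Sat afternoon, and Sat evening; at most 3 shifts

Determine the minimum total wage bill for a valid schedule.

Thu morning can only be covered by Xiong, so that assignment is forced.
Picking the cheapest available tutor for each shift independently would cost $259, but that ignores the shift limits.
An optimal schedule: Thu morning→Xiong, Thu afternoon→Fong+Dana, Thu evening→Lindqvist, Fri morning→Haddad+Jensen, Fri afternoon→Dana, Fri evening→Lindqvist, Sat morning→Fong, Sat afternoon→Lindqvist, Sat evening→Haddad, Sun morning→Fong+Haddad.
Total: 37 + 19 + 23 + 17 + 31 + 33 + 23 + 17 + 19 + 17 + 31 + 19 + 31 = $317.

$317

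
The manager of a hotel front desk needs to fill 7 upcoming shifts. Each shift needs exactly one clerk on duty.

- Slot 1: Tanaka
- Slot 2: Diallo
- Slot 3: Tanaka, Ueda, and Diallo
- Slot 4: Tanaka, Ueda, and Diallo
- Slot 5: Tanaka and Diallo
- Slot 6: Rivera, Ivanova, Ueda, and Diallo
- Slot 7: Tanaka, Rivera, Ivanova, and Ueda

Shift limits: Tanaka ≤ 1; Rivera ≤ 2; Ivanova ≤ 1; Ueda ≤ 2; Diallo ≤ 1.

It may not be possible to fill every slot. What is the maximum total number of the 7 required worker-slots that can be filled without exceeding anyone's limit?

Total capacity across all clerks is 1+2+1+2+1 = 7, and 7 slots are needed, so at most 7 can be filled.
Shifts {Slot 1, Slot 2, Slot 5} need 3 slots but only Tanaka and Diallo are available for them, supplying at most 2 — so at least 1 slot must go unfilled.
An assignment achieving 6: Slot 1→Tanaka, Slot 2→Diallo, Slot 3→Ueda, Slot 4→Ueda, Slot 6→Rivera, Slot 7→Rivera.
Loads: Tanaka 1/1, Rivera 2/2, Ivanova 0/1, Ueda 2/2, Diallo 1/1.

6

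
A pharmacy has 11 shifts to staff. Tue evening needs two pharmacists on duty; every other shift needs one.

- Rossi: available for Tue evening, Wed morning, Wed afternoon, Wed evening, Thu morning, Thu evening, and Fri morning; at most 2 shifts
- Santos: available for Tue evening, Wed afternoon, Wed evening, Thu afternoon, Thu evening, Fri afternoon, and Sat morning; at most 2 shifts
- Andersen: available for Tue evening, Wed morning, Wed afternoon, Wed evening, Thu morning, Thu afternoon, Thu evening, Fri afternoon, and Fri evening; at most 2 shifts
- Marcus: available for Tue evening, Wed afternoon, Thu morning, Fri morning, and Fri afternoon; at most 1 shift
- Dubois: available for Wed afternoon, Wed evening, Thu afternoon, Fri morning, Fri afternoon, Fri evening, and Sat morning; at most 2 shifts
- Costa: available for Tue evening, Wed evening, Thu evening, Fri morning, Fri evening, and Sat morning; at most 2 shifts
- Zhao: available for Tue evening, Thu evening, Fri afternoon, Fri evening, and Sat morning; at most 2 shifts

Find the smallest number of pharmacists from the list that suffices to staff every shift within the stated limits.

12 slots to fill and no one can take more than 2, so at least ⌈12/2⌉ = 6 pharmacists are needed.
Rossi, Santos, Andersen, Dubois, Costa, and Zhao alone can cover everything: Tue evening→Costa+Zhao, Wed morning→Rossi, Wed afternoon→Santos, Wed evening→Costa, Thu morning→Rossi, Thu afternoon→Santos, Thu evening→Zhao, Fri morning→Dubois, Fri afternoon→Andersen, Fri evening→Andersen, Sat morning→Dubois.

6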